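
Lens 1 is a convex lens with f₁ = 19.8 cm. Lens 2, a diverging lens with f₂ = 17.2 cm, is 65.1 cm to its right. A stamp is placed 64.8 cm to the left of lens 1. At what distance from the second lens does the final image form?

11.7 cm

Lens 1: 1/d_i1 = 1/f₁ − 1/d_o1 = 1/(19.8) − 1/(64.8) = 0.03507, so d_i1 = 28.51 cm.
The intermediate image is 28.51 cm to the right of lens 1, which is 65.1 − (28.51) = 36.59 cm to the left of lens 2, so d_o2 = +36.59 cm.
Lens 2 is diverging, so f₂ = −17.2 cm.
Lens 2: 1/d_i2 = 1/f₂ − 1/d_o2 = 1/(-17.2) − 1/(36.59) = -0.08547, so d_i2 = -11.7 cm.
The final image is virtual, 11.7 cm to the left of lens 2 (overall magnification ≈ -0.14).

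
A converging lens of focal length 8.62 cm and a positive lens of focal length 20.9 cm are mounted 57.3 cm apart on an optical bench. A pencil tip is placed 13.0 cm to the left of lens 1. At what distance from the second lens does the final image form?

Lens 1: 1/d_i1 = 1/f₁ − 1/d_o1 = 1/(8.62) − 1/(13.0) = 0.03909, so d_i1 = 25.58 cm.
The intermediate image is 25.58 cm to the right of lens 1, which is 57.3 − (25.58) = 31.72 cm to the left of lens 2, so d_o2 = +31.72 cm.
Lens 2: 1/d_i2 = 1/f₂ − 1/d_o2 = 1/(20.9) − 1/(31.72) = 0.01632, so d_i2 = 61.3 cm.
The final image is real, 61.3 cm to the right of lens 2 (overall magnification ≈ 3.8).

61.3 cm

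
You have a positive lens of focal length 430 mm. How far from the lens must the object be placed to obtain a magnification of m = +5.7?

355 mm

m = −d_i/d_o ⇒ d_i = −m·d_o.
1/f = 1/d_o + 1/d_i = 1/d_o − 1/(m·d_o) = (1 − 1/m)/d_o, so d_o = f(1 − 1/m) = (430.0)(1 − 1/(+5.7)) = 355 mm.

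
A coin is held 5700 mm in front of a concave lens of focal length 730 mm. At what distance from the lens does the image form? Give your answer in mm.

647 mm

For a concave lens, f = -730 mm.
Thin-lens equation: 1/d_i = 1/f − 1/d_o = 1/(-730.0) − 1/(5700) = -0.001370 − 0.0001754 = -0.001545, so d_i = -647 mm.
The image is virtual, upright and reduced, on the same side as the object.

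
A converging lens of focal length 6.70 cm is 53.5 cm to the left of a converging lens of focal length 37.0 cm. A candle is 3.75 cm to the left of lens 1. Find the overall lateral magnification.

Lens 1: 1/d_i1 = 1/(6.70) − 1/(3.75) = -0.1174, so d_i1 = -8.517 cm; m₁ = −d_i1/d_o1 = +2.271.
d_o2 = 53.5 − (-8.517) = 62.02 cm.
Lens 2: 1/d_i2 = 1/(37.0) − 1/(62.02) = 0.01090, so d_i2 = 91.72 cm; m₂ = −d_i2/d_o2 = -1.479.
m = m₁·m₂ = (+2.271)(-1.479) = -3.36.

m = -3.36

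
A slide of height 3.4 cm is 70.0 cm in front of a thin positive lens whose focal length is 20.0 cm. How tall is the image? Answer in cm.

1/d_i = 1/f − 1/d_o = 1/(20.00) − 1/(70.0) = 0.03571, so d_i = 28.00 cm.
m = −d_i/d_o = -0.4000.
|h_i| = |m|·h_o = 0.4000 × 3.4 = 1.36 cm. The image is real, inverted and reduced, on the far side of the lens.

1.36 cm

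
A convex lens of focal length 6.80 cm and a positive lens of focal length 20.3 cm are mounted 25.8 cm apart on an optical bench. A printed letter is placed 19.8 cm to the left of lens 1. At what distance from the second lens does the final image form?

Lens 1: 1/d_i1 = 1/f₁ − 1/d_o1 = 1/(6.80) − 1/(19.8) = 0.09655, so d_i1 = 10.36 cm.
The intermediate image is 10.36 cm to the right of lens 1, which is 25.8 − (10.36) = 15.44 cm to the left of lens 2, so d_o2 = +15.44 cm.
Lens 2: 1/d_i2 = 1/f₂ − 1/d_o2 = 1/(20.3) − 1/(15.44) = -0.01551, so d_i2 = -64.5 cm.
The final image is virtual, 64.5 cm to the left of lens 2 (overall magnification ≈ -2.2).

64.5 cm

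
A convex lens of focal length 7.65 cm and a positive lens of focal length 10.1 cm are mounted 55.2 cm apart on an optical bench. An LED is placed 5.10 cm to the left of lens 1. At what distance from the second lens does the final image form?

Lens 1: 1/d_i1 = 1/f₁ − 1/d_o1 = 1/(7.65) − 1/(5.10) = -0.06536, so d_i1 = -15.30 cm.
The intermediate image is 15.30 cm to the left of lens 1 (virtual), which is 55.2 − (-15.30) = 70.50 cm to the left of lens 2, so d_o2 = +70.50 cm.
Lens 2: 1/d_i2 = 1/f₂ − 1/d_o2 = 1/(10.1) − 1/(70.50) = 0.08483, so d_i2 = 11.8 cm.
The final image is real, 11.8 cm to the right of lens 2 (overall magnification ≈ -0.50).

11.8 cm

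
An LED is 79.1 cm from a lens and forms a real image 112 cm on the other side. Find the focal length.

f = 46.4 cm (converging)

Real image ⇒ d_i = +112 cm.
1/f = 1/d_o + 1/d_i = 1/(79.1) + 1/(112) = 0.02157, so f = 46.4 cm.
Since f is positive, the lens is converging.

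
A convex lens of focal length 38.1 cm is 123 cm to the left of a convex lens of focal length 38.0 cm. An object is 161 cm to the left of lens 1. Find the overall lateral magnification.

Lens 1: 1/d_i1 = 1/(38.1) − 1/(161) = 0.02004, so d_i1 = 49.91 cm; m₁ = −d_i1/d_o1 = -0.3100.
d_o2 = 123 − (49.91) = 73.09 cm.
Lens 2: 1/d_i2 = 1/(38.0) − 1/(73.09) = 0.01263, so d_i2 = 79.15 cm; m₂ = −d_i2/d_o2 = -1.083.
m = m₁·m₂ = (-0.3100)(-1.083) = +0.336.

m = +0.336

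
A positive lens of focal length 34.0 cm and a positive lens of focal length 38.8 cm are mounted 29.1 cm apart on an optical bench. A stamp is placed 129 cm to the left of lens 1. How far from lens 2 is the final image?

Lens 1: 1/d_i1 = 1/f₁ − 1/d_o1 = 1/(34.0) − 1/(129) = 0.02166, so d_i1 = 46.17 cm.
The intermediate image is 46.17 cm to the right of lens 1, which lies 17.07 cm to the right of lens 2 — a virtual object — so d_o2 = −17.07 cm.
Lens 2: 1/d_i2 = 1/f₂ − 1/d_o2 = 1/(38.8) − 1/(-17.07) = 0.08436, so d_i2 = 11.9 cm.
The final image is real, 11.9 cm to the right of lens 2 (overall magnification ≈ -0.25).

11.9 cm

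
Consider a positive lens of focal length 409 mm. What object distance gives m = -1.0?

818 mm

m = −d_i/d_o ⇒ d_i = −m·d_o.
1/f = 1/d_o + 1/d_i = 1/d_o − 1/(m·d_o) = (1 − 1/m)/d_o, so d_o = f(1 − 1/m) = (409.0)(1 − 1/(-1.0)) = 818 mm.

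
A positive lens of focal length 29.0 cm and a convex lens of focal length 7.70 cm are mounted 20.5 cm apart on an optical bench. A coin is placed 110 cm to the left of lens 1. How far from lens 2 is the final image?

Lens 1: 1/d_i1 = 1/f₁ − 1/d_o1 = 1/(29.0) − 1/(110) = 0.02539, so d_i1 = 39.38 cm.
The intermediate image is 39.38 cm to the right of lens 1, which lies 18.88 cm to the right of lens 2 — a virtual object — so d_o2 = −18.88 cm.
Lens 2: 1/d_i2 = 1/f₂ − 1/d_o2 = 1/(7.70) − 1/(-18.88) = 0.1828, so d_i2 = 5.47 cm.
The final image is real, 5.47 cm to the right of lens 2 (overall magnification ≈ -0.10).

5.47 cm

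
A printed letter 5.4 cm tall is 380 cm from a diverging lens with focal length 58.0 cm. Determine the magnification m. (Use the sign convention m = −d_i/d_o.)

m = +0.132

For a diverging lens, f = -58.0 cm.
1/d_i = 1/f − 1/d_o = 1/(-58.00) − 1/(380) = -0.01987, so d_i = -50.32 cm.
m = −d_i/d_o = −(-50.32)/(380) = +0.132.
The image is virtual, upright and reduced, on the same side as the object.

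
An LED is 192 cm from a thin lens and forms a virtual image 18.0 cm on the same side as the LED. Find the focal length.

f = -19.9 cm (diverging)

Virtual image ⇒ d_i = −18.0 cm.
1/f = 1/d_o + 1/d_i = 1/(192) + 1/(-18.0) = -0.05035, so f = -19.9 cm.
Since f is negative, the thin lens is diverging.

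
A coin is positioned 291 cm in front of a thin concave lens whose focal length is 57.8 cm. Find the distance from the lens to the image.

48.2 cm

For a concave lens, f = -57.8 cm.
Thin-lens equation: 1/d_i = 1/f − 1/d_o = 1/(-57.80) − 1/(291) = -0.01730 − 0.003436 = -0.02074, so d_i = -48.2 cm.
The image is virtual, upright and reduced, on the same side as the object.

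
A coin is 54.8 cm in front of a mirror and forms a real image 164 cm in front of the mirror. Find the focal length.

f = 41.1 cm (concave)

Real image ⇒ d_i = +164 cm.
1/f = 1/d_o + 1/d_i = 1/(54.8) + 1/(164) = 0.02435, so f = 41.1 cm.
Since f is positive, the mirror is concave.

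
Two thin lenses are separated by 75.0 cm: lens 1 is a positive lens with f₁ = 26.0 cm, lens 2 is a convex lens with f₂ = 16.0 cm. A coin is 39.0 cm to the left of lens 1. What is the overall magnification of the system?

m = -1.68

Lens 1: 1/d_i1 = 1/(26.0) − 1/(39.0) = 0.01282, so d_i1 = 78.00 cm; m₁ = −d_i1/d_o1 = -2.000.
d_o2 = 75.0 − (78.00) = -3.000 cm (virtual object).
Lens 2: 1/d_i2 = 1/(16.0) − 1/(-3.000) = 0.3958, so d_i2 = 2.526 cm; m₂ = −d_i2/d_o2 = +0.8421.
m = m₁·m₂ = (-2.000)(+0.8421) = -1.68.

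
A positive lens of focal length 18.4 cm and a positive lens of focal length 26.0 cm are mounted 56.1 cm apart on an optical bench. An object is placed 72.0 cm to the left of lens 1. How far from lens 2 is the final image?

Lens 1: 1/d_i1 = 1/f₁ − 1/d_o1 = 1/(18.4) − 1/(72.0) = 0.04046, so d_i1 = 24.72 cm.
The intermediate image is 24.72 cm to the right of lens 1, which is 56.1 − (24.72) = 31.38 cm to the left of lens 2, so d_o2 = +31.38 cm.
Lens 2: 1/d_i2 = 1/f₂ − 1/d_o2 = 1/(26.0) − 1/(31.38) = 0.006594, so d_i2 = 152 cm.
The final image is real, 152 cm to the right of lens 2 (overall magnification ≈ 1.7).

152 cm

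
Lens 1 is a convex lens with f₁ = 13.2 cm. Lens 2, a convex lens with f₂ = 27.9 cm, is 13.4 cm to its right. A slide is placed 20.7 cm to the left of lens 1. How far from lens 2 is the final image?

Lens 1: 1/d_i1 = 1/f₁ − 1/d_o1 = 1/(13.2) − 1/(20.7) = 0.02745, so d_i1 = 36.43 cm.
The intermediate image is 36.43 cm to the right of lens 1, which lies 23.03 cm to the right of lens 2 — a virtual object — so d_o2 = −23.03 cm.
Lens 2: 1/d_i2 = 1/f₂ − 1/d_o2 = 1/(27.9) − 1/(-23.03) = 0.07926, so d_i2 = 12.6 cm.
The final image is real, 12.6 cm to the right of lens 2 (overall magnification ≈ -0.96).

12.6 cm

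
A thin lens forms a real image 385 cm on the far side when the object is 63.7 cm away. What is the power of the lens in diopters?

d_i = +385 cm.
1/f = 1/d_o + 1/d_i = 1/(63.7) + 1/(385) = 0.01830 cm⁻¹.
f = 54.66 cm = 0.5466 m, so P = 1/f = +1.83 D.

P = +1.83 D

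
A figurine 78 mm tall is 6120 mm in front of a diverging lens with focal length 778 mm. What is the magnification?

For a diverging lens, f = -778 mm.
1/d_i = 1/f − 1/d_o = 1/(-778.0) − 1/(6120) = -0.001449, so d_i = -690.3 mm.
m = −d_i/d_o = −(-690.3)/(6120) = +0.113.
The image is virtual, upright and reduced, on the same side as the object.

m = +0.113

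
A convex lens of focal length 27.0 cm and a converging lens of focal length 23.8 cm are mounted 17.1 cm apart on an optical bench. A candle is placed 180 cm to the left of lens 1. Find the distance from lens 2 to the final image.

9.07 cm

Lens 1: 1/d_i1 = 1/f₁ − 1/d_o1 = 1/(27.0) − 1/(180) = 0.03148, so d_i1 = 31.76 cm.
The intermediate image is 31.76 cm to the right of lens 1, which lies 14.66 cm to the right of lens 2 — a virtual object — so d_o2 = −14.66 cm.
Lens 2: 1/d_i2 = 1/f₂ − 1/d_o2 = 1/(23.8) − 1/(-14.66) = 0.1102, so d_i2 = 9.07 cm.
The final image is real, 9.07 cm to the right of lens 2 (overall magnification ≈ -0.11).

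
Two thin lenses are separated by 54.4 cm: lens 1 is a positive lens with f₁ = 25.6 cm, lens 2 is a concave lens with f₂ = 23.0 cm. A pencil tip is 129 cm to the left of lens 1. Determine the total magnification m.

m = -0.125

Lens 1: 1/d_i1 = 1/(25.6) − 1/(129) = 0.03131, so d_i1 = 31.94 cm; m₁ = −d_i1/d_o1 = -0.2476.
d_o2 = 54.4 − (31.94) = 22.46 cm.
f₂ = −23.0 cm (diverging).
Lens 2: 1/d_i2 = 1/(-23.0) − 1/(22.46) = -0.08800, so d_i2 = -11.36 cm; m₂ = −d_i2/d_o2 = +0.5059.
m = m₁·m₂ = (-0.2476)(+0.5059) = -0.125.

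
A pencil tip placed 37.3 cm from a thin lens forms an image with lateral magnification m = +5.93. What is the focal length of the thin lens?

m = −d_i/d_o ⇒ d_i = −m·d_o = −(+5.93)·(37.3) = -221.2 cm.
1/f = 1/d_o + 1/d_i = 1/(37.3) + 1/(-221.2) = 0.02229, so f = 44.9 cm.
Since f is positive, the thin lens is converging.

f = 44.9 cm (converging)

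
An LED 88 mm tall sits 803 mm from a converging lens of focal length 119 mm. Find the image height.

15.3 mm

1/d_i = 1/f − 1/d_o = 1/(119.0) − 1/(803) = 0.007158, so d_i = 139.7 mm.
m = −d_i/d_o = -0.1740.
|h_i| = |m|·h_o = 0.1740 × 88 = 15.3 mm. The image is real, inverted and reduced, on the far side of the lens.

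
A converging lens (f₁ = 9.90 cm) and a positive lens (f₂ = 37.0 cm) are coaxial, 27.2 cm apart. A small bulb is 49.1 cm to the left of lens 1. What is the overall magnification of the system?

m = -0.421

Lens 1: 1/d_i1 = 1/(9.90) − 1/(49.1) = 0.08064, so d_i1 = 12.40 cm; m₁ = −d_i1/d_o1 = -0.2525.
d_o2 = 27.2 − (12.40) = 14.80 cm.
Lens 2: 1/d_i2 = 1/(37.0) − 1/(14.80) = -0.04054, so d_i2 = -24.67 cm; m₂ = −d_i2/d_o2 = +1.667.
m = m₁·m₂ = (-0.2525)(+1.667) = -0.421.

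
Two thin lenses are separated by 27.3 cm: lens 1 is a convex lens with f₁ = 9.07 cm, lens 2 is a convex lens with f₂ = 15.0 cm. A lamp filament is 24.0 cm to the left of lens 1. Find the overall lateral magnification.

m = -4.00

Lens 1: 1/d_i1 = 1/(9.07) − 1/(24.0) = 0.06859, so d_i1 = 14.58 cm; m₁ = −d_i1/d_o1 = -0.6075.
d_o2 = 27.3 − (14.58) = 12.72 cm.
Lens 2: 1/d_i2 = 1/(15.0) − 1/(12.72) = -0.01195, so d_i2 = -83.68 cm; m₂ = −d_i2/d_o2 = +6.579.
m = m₁·m₂ = (-0.6075)(+6.579) = -4.00.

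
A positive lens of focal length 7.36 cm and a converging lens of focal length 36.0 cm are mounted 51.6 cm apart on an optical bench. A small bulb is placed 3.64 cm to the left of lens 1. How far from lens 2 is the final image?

92.8 cm

Lens 1: 1/d_i1 = 1/f₁ − 1/d_o1 = 1/(7.36) − 1/(3.64) = -0.1389, so d_i1 = -7.202 cm.
The intermediate image is 7.202 cm to the left of lens 1 (virtual), which is 51.6 − (-7.202) = 58.80 cm to the left of lens 2, so d_o2 = +58.80 cm.
Lens 2: 1/d_i2 = 1/f₂ − 1/d_o2 = 1/(36.0) − 1/(58.80) = 0.01077, so d_i2 = 92.8 cm.
The final image is real, 92.8 cm to the right of lens 2 (overall magnification ≈ -3.1).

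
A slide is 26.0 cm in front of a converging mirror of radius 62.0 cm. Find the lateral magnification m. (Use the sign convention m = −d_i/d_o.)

f = R/2 = 62.0/2 = 31.00 cm.
1/d_i = 1/f − 1/d_o = 1/(31.00) − 1/(26.0) = -0.006203, so d_i = -161.2 cm.
m = −d_i/d_o = −(-161.2)/(26.0) = +6.20.
The image is virtual, upright and enlarged, behind the mirror.

m = +6.20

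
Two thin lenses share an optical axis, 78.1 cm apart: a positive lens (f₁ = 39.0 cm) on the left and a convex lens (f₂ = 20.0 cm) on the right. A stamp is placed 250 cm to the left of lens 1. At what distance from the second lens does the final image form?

Lens 1: 1/d_i1 = 1/f₁ − 1/d_o1 = 1/(39.0) − 1/(250) = 0.02164, so d_i1 = 46.21 cm.
The intermediate image is 46.21 cm to the right of lens 1, which is 78.1 − (46.21) = 31.89 cm to the left of lens 2, so d_o2 = +31.89 cm.
Lens 2: 1/d_i2 = 1/f₂ − 1/d_o2 = 1/(20.0) − 1/(31.89) = 0.01864, so d_i2 = 53.6 cm.
The final image is real, 53.6 cm to the right of lens 2 (overall magnification ≈ 0.31).

53.6 cm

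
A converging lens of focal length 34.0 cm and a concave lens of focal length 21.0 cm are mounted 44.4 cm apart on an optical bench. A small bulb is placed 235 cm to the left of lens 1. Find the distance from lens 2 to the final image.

Lens 1: 1/d_i1 = 1/f₁ − 1/d_o1 = 1/(34.0) − 1/(235) = 0.02516, so d_i1 = 39.75 cm.
The intermediate image is 39.75 cm to the right of lens 1, which is 44.4 − (39.75) = 4.650 cm to the left of lens 2, so d_o2 = +4.650 cm.
Lens 2 is diverging, so f₂ = −21.0 cm.
Lens 2: 1/d_i2 = 1/f₂ − 1/d_o2 = 1/(-21.0) − 1/(4.650) = -0.2627, so d_i2 = -3.81 cm.
The final image is virtual, 3.81 cm to the left of lens 2 (overall magnification ≈ -0.14).

3.81 cm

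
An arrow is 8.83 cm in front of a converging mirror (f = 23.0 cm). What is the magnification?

1/d_i = 1/f − 1/d_o = 1/(23.00) − 1/(8.83) = -0.06977, so d_i = -14.33 cm.
m = −d_i/d_o = −(-14.33)/(8.83) = +1.62.
The image is virtual, upright and enlarged, behind the mirror.

m = +1.62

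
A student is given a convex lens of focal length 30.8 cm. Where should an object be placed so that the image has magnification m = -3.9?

m = −d_i/d_o ⇒ d_i = −m·d_o.
1/f = 1/d_o + 1/d_i = 1/d_o − 1/(m·d_o) = (1 − 1/m)/d_o, so d_o = f(1 − 1/m) = (30.80)(1 − 1/(-3.9)) = 38.7 cm.

38.7 cm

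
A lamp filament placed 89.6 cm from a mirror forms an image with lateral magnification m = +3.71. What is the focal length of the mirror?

f = 123 cm (concave)

m = −d_i/d_o ⇒ d_i = −m·d_o = −(+3.71)·(89.6) = -332.4 cm.
1/f = 1/d_o + 1/d_i = 1/(89.6) + 1/(-332.4) = 0.008152, so f = 123 cm.
Since f is positive, the mirror is concave.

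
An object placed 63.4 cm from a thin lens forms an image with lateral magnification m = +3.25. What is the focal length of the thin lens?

m = −d_i/d_o ⇒ d_i = −m·d_o = −(+3.25)·(63.4) = -206.0 cm.
1/f = 1/d_o + 1/d_i = 1/(63.4) + 1/(-206.0) = 0.01092, so f = 91.6 cm.
Since f is positive, the thin lens is converging.

f = 91.6 cm (converging)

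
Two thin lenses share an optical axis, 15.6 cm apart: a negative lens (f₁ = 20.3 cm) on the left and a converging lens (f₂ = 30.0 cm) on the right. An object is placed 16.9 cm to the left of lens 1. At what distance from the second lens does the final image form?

Lens 1 is diverging, so f₁ = −20.3 cm.
Lens 1: 1/d_i1 = 1/f₁ − 1/d_o1 = 1/(-20.3) − 1/(16.9) = -0.1084, so d_i1 = -9.222 cm.
The intermediate image is 9.222 cm to the left of lens 1 (virtual), which is 15.6 − (-9.222) = 24.82 cm to the left of lens 2, so d_o2 = +24.82 cm.
Lens 2: 1/d_i2 = 1/f₂ − 1/d_o2 = 1/(30.0) − 1/(24.82) = -0.006957, so d_i2 = -144 cm.
The final image is virtual, 144 cm to the left of lens 2 (overall magnification ≈ 3.2).

144 cm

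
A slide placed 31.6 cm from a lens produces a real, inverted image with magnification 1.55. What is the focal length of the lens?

f = 19.2 cm (converging)

m = −d_i/d_o ⇒ d_i = −m·d_o = −(-1.55)·(31.6) = 48.98 cm.
1/f = 1/d_o + 1/d_i = 1/(31.6) + 1/(48.98) = 0.05206, so f = 19.2 cm.
Since f is positive, the lens is converging.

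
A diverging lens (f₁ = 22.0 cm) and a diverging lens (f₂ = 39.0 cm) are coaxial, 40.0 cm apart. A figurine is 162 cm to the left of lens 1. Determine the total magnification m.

f₁ = −22.0 cm (diverging).
Lens 1: 1/d_i1 = 1/(-22.0) − 1/(162) = -0.05163, so d_i1 = -19.37 cm; m₁ = −d_i1/d_o1 = +0.1196.
d_o2 = 40.0 − (-19.37) = 59.37 cm.
f₂ = −39.0 cm (diverging).
Lens 2: 1/d_i2 = 1/(-39.0) − 1/(59.37) = -0.04248, so d_i2 = -23.54 cm; m₂ = −d_i2/d_o2 = +0.3965.
m = m₁·m₂ = (+0.1196)(+0.3965) = +0.0474.

m = +0.0474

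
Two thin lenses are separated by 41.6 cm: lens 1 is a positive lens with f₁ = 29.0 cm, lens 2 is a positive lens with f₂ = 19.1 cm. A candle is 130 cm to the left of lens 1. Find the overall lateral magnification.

Lens 1: 1/d_i1 = 1/(29.0) − 1/(130) = 0.02679, so d_i1 = 37.33 cm; m₁ = −d_i1/d_o1 = -0.2872.
d_o2 = 41.6 − (37.33) = 4.270 cm.
Lens 2: 1/d_i2 = 1/(19.1) − 1/(4.270) = -0.1818, so d_i2 = -5.499 cm; m₂ = −d_i2/d_o2 = +1.288.
m = m₁·m₂ = (-0.2872)(+1.288) = -0.370.

m = -0.370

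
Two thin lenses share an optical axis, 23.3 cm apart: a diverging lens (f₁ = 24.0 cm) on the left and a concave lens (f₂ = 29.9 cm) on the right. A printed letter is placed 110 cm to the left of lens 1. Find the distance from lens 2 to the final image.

Lens 1 is diverging, so f₁ = −24.0 cm.
Lens 1: 1/d_i1 = 1/f₁ − 1/d_o1 = 1/(-24.0) − 1/(110) = -0.05076, so d_i1 = -19.70 cm.
The intermediate image is 19.70 cm to the left of lens 1 (virtual), which is 23.3 − (-19.70) = 43.00 cm to the left of lens 2, so d_o2 = +43.00 cm.
Lens 2 is diverging, so f₂ = −29.9 cm.
Lens 2: 1/d_i2 = 1/f₂ − 1/d_o2 = 1/(-29.9) − 1/(43.00) = -0.05670, so d_i2 = -17.6 cm.
The final image is virtual, 17.6 cm to the left of lens 2 (overall magnification ≈ 0.073).

17.6 cm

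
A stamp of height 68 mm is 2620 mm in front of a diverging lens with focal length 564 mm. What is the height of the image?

For a diverging lens, f = -564 mm.
1/d_i = 1/f − 1/d_o = 1/(-564.0) − 1/(2620) = -0.002155, so d_i = -464.1 mm.
m = −d_i/d_o = +0.1771.
|h_i| = |m|·h_o = 0.1771 × 68 = 12.0 mm. The image is virtual, upright and reduced, on the same side as the object.

12.0 mm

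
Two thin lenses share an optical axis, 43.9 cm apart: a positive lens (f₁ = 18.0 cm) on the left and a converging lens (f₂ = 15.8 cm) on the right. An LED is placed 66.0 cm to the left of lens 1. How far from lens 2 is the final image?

Lens 1: 1/d_i1 = 1/f₁ − 1/d_o1 = 1/(18.0) − 1/(66.0) = 0.04040, so d_i1 = 24.75 cm.
The intermediate image is 24.75 cm to the right of lens 1, which is 43.9 − (24.75) = 19.15 cm to the left of lens 2, so d_o2 = +19.15 cm.
Lens 2: 1/d_i2 = 1/f₂ − 1/d_o2 = 1/(15.8) − 1/(19.15) = 0.01107, so d_i2 = 90.3 cm.
The final image is real, 90.3 cm to the right of lens 2 (overall magnification ≈ 1.8).

90.3 cm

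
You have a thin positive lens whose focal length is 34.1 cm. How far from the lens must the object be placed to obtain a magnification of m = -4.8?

m = −d_i/d_o ⇒ d_i = −m·d_o.
1/f = 1/d_o + 1/d_i = 1/d_o − 1/(m·d_o) = (1 − 1/m)/d_o, so d_o = f(1 − 1/m) = (34.10)(1 − 1/(-4.8)) = 41.2 cm.

41.2 cm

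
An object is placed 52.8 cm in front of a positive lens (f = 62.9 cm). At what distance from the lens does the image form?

Thin-lens equation: 1/d_i = 1/f − 1/d_o = 1/(62.90) − 1/(52.8) = 0.01590 − 0.01894 = -0.003041, so d_i = -329 cm.
The image is virtual, upright and enlarged, on the same side as the object.

329 cm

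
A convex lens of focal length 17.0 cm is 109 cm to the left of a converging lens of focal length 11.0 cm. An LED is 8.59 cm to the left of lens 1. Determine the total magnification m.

Lens 1: 1/d_i1 = 1/(17.0) − 1/(8.59) = -0.05759, so d_i1 = -17.36 cm; m₁ = −d_i1/d_o1 = +2.021.
d_o2 = 109 − (-17.36) = 126.4 cm.
Lens 2: 1/d_i2 = 1/(11.0) − 1/(126.4) = 0.08300, so d_i2 = 12.05 cm; m₂ = −d_i2/d_o2 = -0.09532.
m = m₁·m₂ = (+2.021)(-0.09532) = -0.193.

m = -0.193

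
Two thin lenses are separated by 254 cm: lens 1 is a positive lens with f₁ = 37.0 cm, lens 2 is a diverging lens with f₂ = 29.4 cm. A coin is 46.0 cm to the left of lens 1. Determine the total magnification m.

m = -1.28

Lens 1: 1/d_i1 = 1/(37.0) − 1/(46.0) = 0.005288, so d_i1 = 189.1 cm; m₁ = −d_i1/d_o1 = -4.111.
d_o2 = 254 − (189.1) = 64.90 cm.
f₂ = −29.4 cm (diverging).
Lens 2: 1/d_i2 = 1/(-29.4) − 1/(64.90) = -0.04942, so d_i2 = -20.23 cm; m₂ = −d_i2/d_o2 = +0.3118.
m = m₁·m₂ = (-4.111)(+0.3118) = -1.28.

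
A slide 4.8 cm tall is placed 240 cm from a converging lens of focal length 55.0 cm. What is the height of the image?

1.43 cm

1/d_i = 1/f − 1/d_o = 1/(55.00) − 1/(240) = 0.01402, so d_i = 71.35 cm.
m = −d_i/d_o = -0.2973.
|h_i| = |m|·h_o = 0.2973 × 4.8 = 1.43 cm. The image is real, inverted and reduced, on the far side of the lens.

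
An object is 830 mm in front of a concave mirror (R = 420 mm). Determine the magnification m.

m = -0.339

f = R/2 = 420/2 = 210.0 mm.
1/d_i = 1/f − 1/d_o = 1/(210.0) − 1/(830) = 0.003557, so d_i = 281.1 mm.
m = −d_i/d_o = −(281.1)/(830) = -0.339.
The image is real, inverted and reduced, in front of the mirror.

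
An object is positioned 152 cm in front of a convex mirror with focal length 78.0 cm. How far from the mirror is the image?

51.5 cm

For a convex mirror, f = -78.0 cm.
Mirror equation: 1/s_i = 1/f − 1/s_o = 1/(-78.00) − 1/(152) = -0.01282 − 0.006579 = -0.01940, so s_i = -51.5 cm.
The image is virtual, upright and reduced, behind the mirror.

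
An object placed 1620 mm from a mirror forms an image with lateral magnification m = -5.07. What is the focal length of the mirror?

f = 1350 mm (concave)

m = −d_i/d_o ⇒ d_i = −m·d_o = −(-5.07)·(1620) = 8213 mm.
1/f = 1/d_o + 1/d_i = 1/(1620) + 1/(8213) = 0.0007390, so f = 1350 mm.
Since f is positive, the mirror is concave.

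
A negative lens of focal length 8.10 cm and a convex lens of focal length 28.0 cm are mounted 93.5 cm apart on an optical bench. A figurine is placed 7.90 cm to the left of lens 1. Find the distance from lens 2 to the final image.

39.3 cm

Lens 1 is diverging, so f₁ = −8.10 cm.
Lens 1: 1/d_i1 = 1/f₁ − 1/d_o1 = 1/(-8.10) − 1/(7.90) = -0.2500, so d_i1 = -3.999 cm.
The intermediate image is 3.999 cm to the left of lens 1 (virtual), which is 93.5 − (-3.999) = 97.50 cm to the left of lens 2, so d_o2 = +97.50 cm.
Lens 2: 1/d_i2 = 1/f₂ − 1/d_o2 = 1/(28.0) − 1/(97.50) = 0.02546, so d_i2 = 39.3 cm.
The final image is real, 39.3 cm to the right of lens 2 (overall magnification ≈ -0.20).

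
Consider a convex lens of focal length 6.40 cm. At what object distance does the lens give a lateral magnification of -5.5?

m = −d_i/d_o ⇒ d_i = −m·d_o.
1/f = 1/d_o + 1/d_i = 1/d_o − 1/(m·d_o) = (1 − 1/m)/d_o, so d_o = f(1 − 1/m) = (6.400)(1 − 1/(-5.5)) = 7.56 cm.

7.56 cm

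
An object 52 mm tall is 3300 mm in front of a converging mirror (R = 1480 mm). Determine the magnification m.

m = -0.289

f = R/2 = 1480/2 = 740.0 mm.
1/d_i = 1/f − 1/d_o = 1/(740.0) − 1/(3300) = 0.001048, so d_i = 953.9 mm.
m = −d_i/d_o = −(953.9)/(3300) = -0.289.
The image is real, inverted and reduced, in front of the mirror.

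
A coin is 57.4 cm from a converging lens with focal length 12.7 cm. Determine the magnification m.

1/d_i = 1/f − 1/d_o = 1/(12.70) − 1/(57.4) = 0.06132, so d_i = 16.31 cm.
m = −d_i/d_o = −(16.31)/(57.4) = -0.284.
The image is real, inverted and reduced, on the far side of the lens.

m = -0.284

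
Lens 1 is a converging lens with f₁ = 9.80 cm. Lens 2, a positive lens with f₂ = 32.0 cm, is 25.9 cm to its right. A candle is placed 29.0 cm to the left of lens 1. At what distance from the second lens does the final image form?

17.0 cm

Lens 1: 1/d_i1 = 1/f₁ − 1/d_o1 = 1/(9.80) − 1/(29.0) = 0.06756, so d_i1 = 14.80 cm.
The intermediate image is 14.80 cm to the right of lens 1, which is 25.9 − (14.80) = 11.10 cm to the left of lens 2, so d_o2 = +11.10 cm.
Lens 2: 1/d_i2 = 1/f₂ − 1/d_o2 = 1/(32.0) − 1/(11.10) = -0.05884, so d_i2 = -17.0 cm.
The final image is virtual, 17.0 cm to the left of lens 2 (overall magnification ≈ -0.78).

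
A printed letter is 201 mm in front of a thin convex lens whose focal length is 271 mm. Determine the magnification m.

1/d_i = 1/f − 1/d_o = 1/(271.0) − 1/(201) = -0.001285, so d_i = -778.2 mm.
m = −d_i/d_o = −(-778.2)/(201) = +3.87.
The image is virtual, upright and enlarged, on the same side as the object.

m = +3.87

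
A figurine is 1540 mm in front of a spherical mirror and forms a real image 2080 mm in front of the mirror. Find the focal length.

f = 885 mm (concave)

Real image ⇒ d_i = +2080 mm.
1/f = 1/d_o + 1/d_i = 1/(1540) + 1/(2080) = 0.001130, so f = 885 mm.
Since f is positive, the spherical mirror is concave.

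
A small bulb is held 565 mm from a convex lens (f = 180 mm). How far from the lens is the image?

Thin-lens equation: 1/s_i = 1/f − 1/s_o = 1/(180.0) − 1/(565) = 0.005556 − 0.001770 = 0.003786, so s_i = 264 mm.
The image is real, inverted and reduced, on the far side of the lens.

264 mm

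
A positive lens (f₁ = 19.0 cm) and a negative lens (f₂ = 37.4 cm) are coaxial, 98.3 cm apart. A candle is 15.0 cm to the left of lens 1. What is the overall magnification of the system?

Lens 1: 1/d_i1 = 1/(19.0) − 1/(15.0) = -0.01404, so d_i1 = -71.25 cm; m₁ = −d_i1/d_o1 = +4.750.
d_o2 = 98.3 − (-71.25) = 169.6 cm.
f₂ = −37.4 cm (diverging).
Lens 2: 1/d_i2 = 1/(-37.4) − 1/(169.6) = -0.03263, so d_i2 = -30.64 cm; m₂ = −d_i2/d_o2 = +0.1807.
m = m₁·m₂ = (+4.750)(+0.1807) = +0.858.

m = +0.858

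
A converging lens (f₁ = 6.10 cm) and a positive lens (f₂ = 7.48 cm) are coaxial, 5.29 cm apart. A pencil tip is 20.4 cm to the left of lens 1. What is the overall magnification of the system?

Lens 1: 1/d_i1 = 1/(6.10) − 1/(20.4) = 0.1149, so d_i1 = 8.702 cm; m₁ = −d_i1/d_o1 = -0.4266.
d_o2 = 5.29 − (8.702) = -3.412 cm (virtual object).
Lens 2: 1/d_i2 = 1/(7.48) − 1/(-3.412) = 0.4268, so d_i2 = 2.343 cm; m₂ = −d_i2/d_o2 = +0.6867.
m = m₁·m₂ = (-0.4266)(+0.6867) = -0.293.

m = -0.293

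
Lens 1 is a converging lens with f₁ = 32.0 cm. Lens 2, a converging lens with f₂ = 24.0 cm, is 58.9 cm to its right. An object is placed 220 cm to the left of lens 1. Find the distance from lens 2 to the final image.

Lens 1: 1/d_i1 = 1/f₁ − 1/d_o1 = 1/(32.0) − 1/(220) = 0.02670, so d_i1 = 37.45 cm.
The intermediate image is 37.45 cm to the right of lens 1, which is 58.9 − (37.45) = 21.45 cm to the left of lens 2, so d_o2 = +21.45 cm.
Lens 2: 1/d_i2 = 1/f₂ − 1/d_o2 = 1/(24.0) − 1/(21.45) = -0.004953, so d_i2 = -202 cm.
The final image is virtual, 202 cm to the left of lens 2 (overall magnification ≈ -1.6).

202 cm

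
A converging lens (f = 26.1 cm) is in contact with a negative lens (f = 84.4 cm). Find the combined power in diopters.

P = +2.65 D

P₁ = 1/f₁ = 1/(0.261 m) = +3.831 D; P₂ = 1/f₂ = 1/(-0.844 m) = -1.185 D.
For thin lenses in contact, P = P₁ + P₂ = (+3.831) + (-1.185) = +2.65 D.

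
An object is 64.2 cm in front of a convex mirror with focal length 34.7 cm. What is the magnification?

For a convex mirror, f = -34.7 cm.
1/d_i = 1/f − 1/d_o = 1/(-34.70) − 1/(64.2) = -0.04439, so d_i = -22.53 cm.
m = −d_i/d_o = −(-22.53)/(64.2) = +0.351.
The image is virtual, upright and reduced, behind the mirror.

m = +0.351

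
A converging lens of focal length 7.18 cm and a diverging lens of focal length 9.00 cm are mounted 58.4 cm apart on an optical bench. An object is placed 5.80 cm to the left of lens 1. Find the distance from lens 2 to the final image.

8.17 cm

Lens 1: 1/d_i1 = 1/f₁ − 1/d_o1 = 1/(7.18) − 1/(5.80) = -0.03314, so d_i1 = -30.18 cm.
The intermediate image is 30.18 cm to the left of lens 1 (virtual), which is 58.4 − (-30.18) = 88.58 cm to the left of lens 2, so d_o2 = +88.58 cm.
Lens 2 is diverging, so f₂ = −9.00 cm.
Lens 2: 1/d_i2 = 1/f₂ − 1/d_o2 = 1/(-9.00) − 1/(88.58) = -0.1224, so d_i2 = -8.17 cm.
The final image is virtual, 8.17 cm to the left of lens 2 (overall magnification ≈ 0.48).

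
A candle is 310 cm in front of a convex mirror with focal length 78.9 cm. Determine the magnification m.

m = +0.203

For a convex mirror, f = -78.9 cm.
1/d_i = 1/f − 1/d_o = 1/(-78.90) − 1/(310) = -0.01590, so d_i = -62.89 cm.
m = −d_i/d_o = −(-62.89)/(310) = +0.203.
The image is virtual, upright and reduced, behind the mirror.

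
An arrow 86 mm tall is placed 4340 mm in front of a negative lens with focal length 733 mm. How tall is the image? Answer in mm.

12.4 mm

For a negative lens, f = -733 mm.
1/d_i = 1/f − 1/d_o = 1/(-733.0) − 1/(4340) = -0.001595, so d_i = -627.1 mm.
m = −d_i/d_o = +0.1445.
|h_i| = |m|·h_o = 0.1445 × 86 = 12.4 mm. The image is virtual, upright and reduced, on the same side as the object.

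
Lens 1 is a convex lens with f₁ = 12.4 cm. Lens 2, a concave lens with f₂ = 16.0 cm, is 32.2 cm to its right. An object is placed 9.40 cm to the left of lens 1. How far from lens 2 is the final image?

Lens 1: 1/d_i1 = 1/f₁ − 1/d_o1 = 1/(12.4) − 1/(9.40) = -0.02574, so d_i1 = -38.85 cm.
The intermediate image is 38.85 cm to the left of lens 1 (virtual), which is 32.2 − (-38.85) = 71.05 cm to the left of lens 2, so d_o2 = +71.05 cm.
Lens 2 is diverging, so f₂ = −16.0 cm.
Lens 2: 1/d_i2 = 1/f₂ − 1/d_o2 = 1/(-16.0) − 1/(71.05) = -0.07657, so d_i2 = -13.1 cm.
The final image is virtual, 13.1 cm to the left of lens 2 (overall magnification ≈ 0.76).

13.1 cm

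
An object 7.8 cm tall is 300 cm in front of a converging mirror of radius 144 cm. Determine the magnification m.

m = -0.316

f = R/2 = 144/2 = 72.00 cm.
1/d_i = 1/f − 1/d_o = 1/(72.00) − 1/(300) = 0.01056, so d_i = 94.74 cm.
m = −d_i/d_o = −(94.74)/(300) = -0.316.
The image is real, inverted and reduced, in front of the mirror.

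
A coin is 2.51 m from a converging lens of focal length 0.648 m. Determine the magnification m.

m = -0.348

1/d_i = 1/f − 1/d_o = 1/(0.6480) − 1/(2.51) = 1.145, so d_i = 0.8735 m.
m = −d_i/d_o = −(0.8735)/(2.51) = -0.348.
The image is real, inverted and reduced, on the far side of the lens.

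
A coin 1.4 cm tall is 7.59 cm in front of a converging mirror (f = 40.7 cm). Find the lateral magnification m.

1/d_i = 1/f − 1/d_o = 1/(40.70) − 1/(7.59) = -0.1072, so d_i = -9.330 cm.
m = −d_i/d_o = −(-9.330)/(7.59) = +1.23.
The image is virtual, upright and enlarged, behind the mirror.

m = +1.23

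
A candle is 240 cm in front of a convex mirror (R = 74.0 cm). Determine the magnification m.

m = +0.134

f = R/2 = 74.0/2 = 37.00 cm; for a convex mirror, f = -37.00 cm.
1/d_i = 1/f − 1/d_o = 1/(-37.00) − 1/(240) = -0.03119, so d_i = -32.06 cm.
m = −d_i/d_o = −(-32.06)/(240) = +0.134.
The image is virtual, upright and reduced, behind the mirror.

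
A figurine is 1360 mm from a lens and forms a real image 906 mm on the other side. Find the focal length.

f = 544 mm (converging)

Real image ⇒ d_i = +906 mm.
1/f = 1/d_o + 1/d_i = 1/(1360) + 1/(906) = 0.001839, so f = 544 mm.
Since f is positive, the lens is converging.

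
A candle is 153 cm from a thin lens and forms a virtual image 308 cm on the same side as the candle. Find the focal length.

Virtual image ⇒ d_i = −308 cm.
1/f = 1/d_o + 1/d_i = 1/(153) + 1/(-308) = 0.003289, so f = 304 cm.
Since f is positive, the thin lens is converging.

f = 304 cm (converging)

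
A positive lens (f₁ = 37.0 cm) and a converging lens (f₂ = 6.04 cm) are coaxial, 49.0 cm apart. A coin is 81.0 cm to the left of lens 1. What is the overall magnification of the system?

m = -0.202

Lens 1: 1/d_i1 = 1/(37.0) − 1/(81.0) = 0.01468, so d_i1 = 68.11 cm; m₁ = −d_i1/d_o1 = -0.8409.
d_o2 = 49.0 − (68.11) = -19.11 cm (virtual object).
Lens 2: 1/d_i2 = 1/(6.04) − 1/(-19.11) = 0.2179, so d_i2 = 4.589 cm; m₂ = −d_i2/d_o2 = +0.2402.
m = m₁·m₂ = (-0.8409)(+0.2402) = -0.202.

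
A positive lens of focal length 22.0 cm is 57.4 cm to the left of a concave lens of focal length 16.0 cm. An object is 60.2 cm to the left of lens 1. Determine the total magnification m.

m = -0.238

Lens 1: 1/d_i1 = 1/(22.0) − 1/(60.2) = 0.02884, so d_i1 = 34.67 cm; m₁ = −d_i1/d_o1 = -0.5759.
d_o2 = 57.4 − (34.67) = 22.73 cm.
f₂ = −16.0 cm (diverging).
Lens 2: 1/d_i2 = 1/(-16.0) − 1/(22.73) = -0.1065, so d_i2 = -9.390 cm; m₂ = −d_i2/d_o2 = +0.4131.
m = m₁·m₂ = (-0.5759)(+0.4131) = -0.238.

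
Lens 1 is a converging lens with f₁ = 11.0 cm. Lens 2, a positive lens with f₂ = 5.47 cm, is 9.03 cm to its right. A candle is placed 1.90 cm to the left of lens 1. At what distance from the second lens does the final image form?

10.6 cm

Lens 1: 1/d_i1 = 1/f₁ − 1/d_o1 = 1/(11.0) − 1/(1.90) = -0.4354, so d_i1 = -2.297 cm.
The intermediate image is 2.297 cm to the left of lens 1 (virtual), which is 9.03 − (-2.297) = 11.33 cm to the left of lens 2, so d_o2 = +11.33 cm.
Lens 2: 1/d_i2 = 1/f₂ − 1/d_o2 = 1/(5.47) − 1/(11.33) = 0.09455, so d_i2 = 10.6 cm.
The final image is real, 10.6 cm to the right of lens 2 (overall magnification ≈ -1.1).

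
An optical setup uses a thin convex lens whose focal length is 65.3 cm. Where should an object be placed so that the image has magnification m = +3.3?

45.5 cm

m = −d_i/d_o ⇒ d_i = −m·d_o.
1/f = 1/d_o + 1/d_i = 1/d_o − 1/(m·d_o) = (1 − 1/m)/d_o, so d_o = f(1 − 1/m) = (65.30)(1 − 1/(+3.3)) = 45.5 cm.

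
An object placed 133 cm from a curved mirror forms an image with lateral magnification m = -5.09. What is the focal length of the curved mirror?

f = 111 cm (concave)

m = −d_i/d_o ⇒ d_i = −m·d_o = −(-5.09)·(133) = 677.0 cm.
1/f = 1/d_o + 1/d_i = 1/(133) + 1/(677.0) = 0.008996, so f = 111 cm.
Since f is positive, the curved mirror is concave.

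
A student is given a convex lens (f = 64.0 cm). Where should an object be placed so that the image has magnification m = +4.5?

m = −d_i/d_o ⇒ d_i = −m·d_o.
1/f = 1/d_o + 1/d_i = 1/d_o − 1/(m·d_o) = (1 − 1/m)/d_o, so d_o = f(1 − 1/m) = (64.00)(1 − 1/(+4.5)) = 49.8 cm.

49.8 cm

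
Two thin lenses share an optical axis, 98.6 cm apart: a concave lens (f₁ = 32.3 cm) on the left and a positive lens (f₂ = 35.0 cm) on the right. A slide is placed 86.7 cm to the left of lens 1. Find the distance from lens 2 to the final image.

49.1 cm

Lens 1 is diverging, so f₁ = −32.3 cm.
Lens 1: 1/d_i1 = 1/f₁ − 1/d_o1 = 1/(-32.3) − 1/(86.7) = -0.04249, so d_i1 = -23.53 cm.
The intermediate image is 23.53 cm to the left of lens 1 (virtual), which is 98.6 − (-23.53) = 122.1 cm to the left of lens 2, so d_o2 = +122.1 cm.
Lens 2: 1/d_i2 = 1/f₂ − 1/d_o2 = 1/(35.0) − 1/(122.1) = 0.02038, so d_i2 = 49.1 cm.
The final image is real, 49.1 cm to the right of lens 2 (overall magnification ≈ -0.11).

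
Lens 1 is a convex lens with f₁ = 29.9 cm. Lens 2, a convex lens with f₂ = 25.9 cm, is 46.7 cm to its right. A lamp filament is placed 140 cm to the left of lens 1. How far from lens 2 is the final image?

13.1 cm

Lens 1: 1/d_i1 = 1/f₁ − 1/d_o1 = 1/(29.9) − 1/(140) = 0.02630, so d_i1 = 38.02 cm.
The intermediate image is 38.02 cm to the right of lens 1, which is 46.7 − (38.02) = 8.680 cm to the left of lens 2, so d_o2 = +8.680 cm.
Lens 2: 1/d_i2 = 1/f₂ − 1/d_o2 = 1/(25.9) − 1/(8.680) = -0.07660, so d_i2 = -13.1 cm.
The final image is virtual, 13.1 cm to the left of lens 2 (overall magnification ≈ -0.41).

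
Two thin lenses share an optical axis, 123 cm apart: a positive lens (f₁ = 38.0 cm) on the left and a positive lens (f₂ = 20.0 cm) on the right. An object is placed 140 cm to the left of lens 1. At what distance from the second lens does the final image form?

27.9 cm

Lens 1: 1/d_i1 = 1/f₁ − 1/d_o1 = 1/(38.0) − 1/(140) = 0.01917, so d_i1 = 52.16 cm.
The intermediate image is 52.16 cm to the right of lens 1, which is 123 − (52.16) = 70.84 cm to the left of lens 2, so d_o2 = +70.84 cm.
Lens 2: 1/d_i2 = 1/f₂ − 1/d_o2 = 1/(20.0) − 1/(70.84) = 0.03588, so d_i2 = 27.9 cm.
The final image is real, 27.9 cm to the right of lens 2 (overall magnification ≈ 0.15).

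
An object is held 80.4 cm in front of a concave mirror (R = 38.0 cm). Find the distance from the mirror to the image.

24.9 cm

f = R/2 = 38.0/2 = 19.00 cm.
Mirror equation: 1/v = 1/f − 1/u = 1/(19.00) − 1/(80.4) = 0.05263 − 0.01244 = 0.04019, so v = 24.9 cm.
The image is real, inverted and reduced, in front of the mirror.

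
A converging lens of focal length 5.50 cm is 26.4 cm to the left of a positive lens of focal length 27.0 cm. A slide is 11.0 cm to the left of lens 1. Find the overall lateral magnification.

Lens 1: 1/d_i1 = 1/(5.50) − 1/(11.0) = 0.09091, so d_i1 = 11.00 cm; m₁ = −d_i1/d_o1 = -1.000.
d_o2 = 26.4 − (11.00) = 15.40 cm.
Lens 2: 1/d_i2 = 1/(27.0) − 1/(15.40) = -0.02790, so d_i2 = -35.84 cm; m₂ = −d_i2/d_o2 = +2.328.
m = m₁·m₂ = (-1.000)(+2.328) = -2.33.

m = -2.33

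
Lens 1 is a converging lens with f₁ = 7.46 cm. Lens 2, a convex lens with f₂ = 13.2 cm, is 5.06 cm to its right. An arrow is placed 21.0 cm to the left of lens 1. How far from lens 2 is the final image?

Lens 1: 1/d_i1 = 1/f₁ − 1/d_o1 = 1/(7.46) − 1/(21.0) = 0.08643, so d_i1 = 11.57 cm.
The intermediate image is 11.57 cm to the right of lens 1, which lies 6.510 cm to the right of lens 2 — a virtual object — so d_o2 = −6.510 cm.
Lens 2: 1/d_i2 = 1/f₂ − 1/d_o2 = 1/(13.2) − 1/(-6.510) = 0.2294, so d_i2 = 4.36 cm.
The final image is real, 4.36 cm to the right of lens 2 (overall magnification ≈ -0.37).

4.36 cm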